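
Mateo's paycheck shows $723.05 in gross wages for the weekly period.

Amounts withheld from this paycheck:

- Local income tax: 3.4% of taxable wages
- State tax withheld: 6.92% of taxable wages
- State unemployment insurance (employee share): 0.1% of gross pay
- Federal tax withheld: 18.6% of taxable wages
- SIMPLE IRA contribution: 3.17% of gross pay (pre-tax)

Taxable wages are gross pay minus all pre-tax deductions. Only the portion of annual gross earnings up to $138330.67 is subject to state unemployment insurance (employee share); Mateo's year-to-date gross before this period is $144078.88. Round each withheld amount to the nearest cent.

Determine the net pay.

SIMPLE IRA contribution: $723.05 × 0.0317 = $22.92
Taxable wages = $723.05 − $22.92 = $700.13
State tax withheld: $700.13 × 0.0692 = $48.45
Federal tax withheld: $700.13 × 0.186 = $130.22
Local income tax: $700.13 × 0.034 = $23.80
State unemployment insurance (employee share): annual cap $138330.67 already reached (YTD $144078.88), so $0.00
Total deductions = $22.92 + $48.45 + $130.22 + $23.80 + $0.00 = $225.39
Net pay = $723.05 − $225.39 = $497.66

$497.66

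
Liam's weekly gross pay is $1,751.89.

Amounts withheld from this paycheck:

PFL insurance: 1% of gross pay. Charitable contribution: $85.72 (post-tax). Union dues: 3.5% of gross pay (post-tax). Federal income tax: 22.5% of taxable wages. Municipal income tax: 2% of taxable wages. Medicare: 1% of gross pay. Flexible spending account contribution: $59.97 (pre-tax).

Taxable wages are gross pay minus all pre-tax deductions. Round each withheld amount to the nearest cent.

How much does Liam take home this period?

$1,095.32

Flexible spending account contribution: $59.97
Taxable wages = $1,751.89 − $59.97 = $1,691.92
Municipal income tax: $1,691.92 × 0.02 = $33.84
Federal income tax: $1,691.92 × 0.225 = $380.68
PFL insurance: $1,751.89 × 0.01 = $17.52
Medicare: $1,751.89 × 0.01 = $17.52
Charitable contribution: $85.72
Union dues: $1,751.89 × 0.035 = $61.32
Total deductions = $59.97 + $33.84 + $380.68 + $17.52 + $17.52 + $85.72 + $61.32 = $656.57
Net pay = $1,751.89 − $656.57 = $1,095.32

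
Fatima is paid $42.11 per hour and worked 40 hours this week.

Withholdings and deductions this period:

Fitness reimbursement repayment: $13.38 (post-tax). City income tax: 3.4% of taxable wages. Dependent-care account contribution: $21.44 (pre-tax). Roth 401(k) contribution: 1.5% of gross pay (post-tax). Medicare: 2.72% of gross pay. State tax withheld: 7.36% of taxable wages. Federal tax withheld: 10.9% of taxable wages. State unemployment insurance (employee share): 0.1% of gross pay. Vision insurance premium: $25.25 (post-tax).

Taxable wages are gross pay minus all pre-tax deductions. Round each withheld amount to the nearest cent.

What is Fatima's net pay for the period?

Gross pay: 40 × $42.11 = $1,684.40
Dependent-care account contribution: $21.44
Taxable wages = $1,684.40 − $21.44 = $1,662.96
Federal tax withheld: $1,662.96 × 0.109 = $181.26
State tax withheld: $1,662.96 × 0.0736 = $122.39
City income tax: $1,662.96 × 0.034 = $56.54
Medicare: $1,684.40 × 0.0272 = $45.82
State unemployment insurance (employee share): $1,684.40 × 0.001 = $1.68
Roth 401(k) contribution: $1,684.40 × 0.015 = $25.27
Vision insurance premium: $25.25
Fitness reimbursement repayment: $13.38
Total deductions = $21.44 + $181.26 + $122.39 + $56.54 + $45.82 + $1.68 + $25.27 + $25.25 + $13.38 = $493.03
Net pay = $1,684.40 − $493.03 = $1,191.37

$1,191.37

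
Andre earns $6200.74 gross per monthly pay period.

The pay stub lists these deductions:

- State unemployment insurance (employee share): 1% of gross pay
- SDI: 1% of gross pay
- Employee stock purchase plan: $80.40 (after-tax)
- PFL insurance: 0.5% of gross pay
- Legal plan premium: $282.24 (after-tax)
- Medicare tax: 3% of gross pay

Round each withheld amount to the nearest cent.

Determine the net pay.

$5497.06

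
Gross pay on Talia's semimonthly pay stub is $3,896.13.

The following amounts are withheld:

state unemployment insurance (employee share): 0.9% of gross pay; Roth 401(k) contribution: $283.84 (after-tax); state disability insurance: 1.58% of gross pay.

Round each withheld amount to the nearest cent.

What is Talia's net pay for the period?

State unemployment insurance (employee share): $3,896.13 × 0.009 = $35.07
State disability insurance: $3,896.13 × 0.0158 = $61.56
Roth 401(k) contribution: $283.84
Total deductions = $35.07 + $61.56 + $283.84 = $380.47
Net pay = $3,896.13 − $380.47 = $3,515.66

$3,515.66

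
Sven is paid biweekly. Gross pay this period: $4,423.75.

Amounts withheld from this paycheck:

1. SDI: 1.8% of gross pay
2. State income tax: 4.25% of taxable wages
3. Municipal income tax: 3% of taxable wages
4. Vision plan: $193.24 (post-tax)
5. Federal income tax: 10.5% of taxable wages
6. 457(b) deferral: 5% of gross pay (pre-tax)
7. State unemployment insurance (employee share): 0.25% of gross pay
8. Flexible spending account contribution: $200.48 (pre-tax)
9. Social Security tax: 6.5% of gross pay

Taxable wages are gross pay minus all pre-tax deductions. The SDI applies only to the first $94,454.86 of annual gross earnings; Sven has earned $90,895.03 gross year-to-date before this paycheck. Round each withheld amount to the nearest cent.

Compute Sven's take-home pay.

Flexible spending account contribution: $200.48
457(b) deferral: $4,423.75 × 0.05 = $221.19
Pre-tax total = $200.48 + $221.19 = $421.67
Taxable wages = $4,423.75 − $421.67 = $4,002.08
Federal income tax: $4,002.08 × 0.105 = $420.22
Municipal income tax: $4,002.08 × 0.03 = $120.06
State income tax: $4,002.08 × 0.0425 = $170.09
State unemployment insurance (employee share): $4,423.75 × 0.0025 = $11.06
SDI: only $94,454.86 − $90,895.03 = $3,559.83 of this check is subject → $3,559.83 × 0.018 = $64.08
Social Security tax: $4,423.75 × 0.065 = $287.54
Vision plan: $193.24
Total deductions = $200.48 + $221.19 + $420.22 + $120.06 + $170.09 + $11.06 + $64.08 + $287.54 + $193.24 = $1,687.96
Net pay = $4,423.75 − $1,687.96 = $2,735.79

$2,735.79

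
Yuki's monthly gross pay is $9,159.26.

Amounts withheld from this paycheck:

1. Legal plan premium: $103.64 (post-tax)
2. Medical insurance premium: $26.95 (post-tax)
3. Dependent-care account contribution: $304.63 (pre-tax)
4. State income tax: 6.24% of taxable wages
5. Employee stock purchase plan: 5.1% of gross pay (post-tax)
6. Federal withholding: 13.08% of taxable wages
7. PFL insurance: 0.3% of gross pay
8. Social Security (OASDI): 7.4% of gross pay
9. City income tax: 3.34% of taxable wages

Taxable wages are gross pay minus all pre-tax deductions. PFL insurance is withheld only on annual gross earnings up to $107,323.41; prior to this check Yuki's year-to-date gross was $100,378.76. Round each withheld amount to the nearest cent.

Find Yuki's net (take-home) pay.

$5,551.84

Dependent-care account contribution: $304.63
Taxable wages = $9,159.26 − $304.63 = $8,854.63
Federal withholding: $8,854.63 × 0.1308 = $1,158.19
City income tax: $8,854.63 × 0.0334 = $295.74
State income tax: $8,854.63 × 0.0624 = $552.53
Social Security (OASDI): $9,159.26 × 0.074 = $677.79
PFL insurance: only $107,323.41 − $100,378.76 = $6,944.65 of this check is subject → $6,944.65 × 0.003 = $20.83
Legal plan premium: $103.64
Medical insurance premium: $26.95
Employee stock purchase plan: $9,159.26 × 0.051 = $467.12
Total deductions = $304.63 + $1,158.19 + $295.74 + $552.53 + $677.79 + $20.83 + $103.64 + $26.95 + $467.12 = $3,607.42
Net pay = $9,159.26 − $3,607.42 = $5,551.84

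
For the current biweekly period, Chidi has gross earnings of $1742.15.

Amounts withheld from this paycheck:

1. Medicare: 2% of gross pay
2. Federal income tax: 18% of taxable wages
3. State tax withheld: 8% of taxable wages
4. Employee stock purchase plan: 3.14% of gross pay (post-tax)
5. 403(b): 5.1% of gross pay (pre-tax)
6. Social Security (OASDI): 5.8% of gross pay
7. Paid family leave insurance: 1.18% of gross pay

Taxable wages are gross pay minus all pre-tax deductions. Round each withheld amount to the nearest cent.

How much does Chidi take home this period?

$1012.31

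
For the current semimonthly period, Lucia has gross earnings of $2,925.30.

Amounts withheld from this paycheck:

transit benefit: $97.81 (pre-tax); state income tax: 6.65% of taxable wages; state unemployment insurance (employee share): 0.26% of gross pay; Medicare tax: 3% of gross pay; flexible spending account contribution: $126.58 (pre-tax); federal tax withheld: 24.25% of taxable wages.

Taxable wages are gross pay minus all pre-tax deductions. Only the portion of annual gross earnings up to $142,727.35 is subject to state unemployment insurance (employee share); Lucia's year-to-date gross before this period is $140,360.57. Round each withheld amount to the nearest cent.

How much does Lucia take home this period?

$1,772.42

Transit benefit: $97.81
Flexible spending account contribution: $126.58
Pre-tax total = $97.81 + $126.58 = $224.39
Taxable wages = $2,925.30 − $224.39 = $2,700.91
Federal tax withheld: $2,700.91 × 0.2425 = $654.97
State income tax: $2,700.91 × 0.0665 = $179.61
Medicare tax: $2,925.30 × 0.03 = $87.76
State unemployment insurance (employee share): only $142,727.35 − $140,360.57 = $2,366.78 of this check is subject → $2,366.78 × 0.0026 = $6.15
Total deductions = $97.81 + $126.58 + $654.97 + $179.61 + $87.76 + $6.15 = $1,152.88
Net pay = $2,925.30 − $1,152.88 = $1,772.42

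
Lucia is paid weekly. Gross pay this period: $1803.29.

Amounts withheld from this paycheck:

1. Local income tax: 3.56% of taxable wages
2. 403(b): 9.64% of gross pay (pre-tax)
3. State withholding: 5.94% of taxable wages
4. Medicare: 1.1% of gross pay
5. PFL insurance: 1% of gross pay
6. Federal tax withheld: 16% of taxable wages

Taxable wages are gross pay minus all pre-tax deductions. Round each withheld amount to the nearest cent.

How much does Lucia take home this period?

403(b): $1803.29 × 0.0964 = $173.84
Taxable wages = $1803.29 − $173.84 = $1629.45
State withholding: $1629.45 × 0.0594 = $96.79
Federal tax withheld: $1629.45 × 0.16 = $260.71
Local income tax: $1629.45 × 0.0356 = $58.01
Medicare: $1803.29 × 0.011 = $19.84
PFL insurance: $1803.29 × 0.01 = $18.03
Total deductions = $173.84 + $96.79 + $260.71 + $58.01 + $19.84 + $18.03 = $627.22
Net pay = $1803.29 − $627.22 = $1176.07

$1176.07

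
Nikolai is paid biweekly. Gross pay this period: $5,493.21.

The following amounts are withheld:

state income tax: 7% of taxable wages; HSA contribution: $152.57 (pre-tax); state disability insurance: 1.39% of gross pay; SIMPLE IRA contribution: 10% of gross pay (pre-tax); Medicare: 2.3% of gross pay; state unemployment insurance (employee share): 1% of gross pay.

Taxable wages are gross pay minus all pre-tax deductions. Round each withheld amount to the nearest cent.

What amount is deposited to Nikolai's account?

HSA contribution: $152.57
SIMPLE IRA contribution: $5,493.21 × 0.1 = $549.32
Pre-tax total = $152.57 + $549.32 = $701.89
Taxable wages = $5,493.21 − $701.89 = $4,791.32
State income tax: $4,791.32 × 0.07 = $335.39
State disability insurance: $5,493.21 × 0.0139 = $76.36
Medicare: $5,493.21 × 0.023 = $126.34
State unemployment insurance (employee share): $5,493.21 × 0.01 = $54.93
Total deductions = $152.57 + $549.32 + $335.39 + $76.36 + $126.34 + $54.93 = $1,294.91
Net pay = $5,493.21 − $1,294.91 = $4,198.30

$4,198.30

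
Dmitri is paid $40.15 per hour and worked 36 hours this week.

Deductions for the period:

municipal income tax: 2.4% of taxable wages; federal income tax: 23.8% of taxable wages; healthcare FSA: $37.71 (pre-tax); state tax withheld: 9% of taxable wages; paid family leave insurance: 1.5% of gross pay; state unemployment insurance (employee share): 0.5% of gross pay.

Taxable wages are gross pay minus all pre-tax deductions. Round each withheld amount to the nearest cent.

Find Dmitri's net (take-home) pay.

Gross pay: 36 × $40.15 = $1,445.40
Healthcare FSA: $37.71
Taxable wages = $1,445.40 − $37.71 = $1,407.69
Federal income tax: $1,407.69 × 0.238 = $335.03
Municipal income tax: $1,407.69 × 0.024 = $33.78
State tax withheld: $1,407.69 × 0.09 = $126.69
State unemployment insurance (employee share): $1,445.40 × 0.005 = $7.23
Paid family leave insurance: $1,445.40 × 0.015 = $21.68
Total deductions = $37.71 + $335.03 + $33.78 + $126.69 + $7.23 + $21.68 = $562.12
Net pay = $1,445.40 − $562.12 = $883.28

$883.28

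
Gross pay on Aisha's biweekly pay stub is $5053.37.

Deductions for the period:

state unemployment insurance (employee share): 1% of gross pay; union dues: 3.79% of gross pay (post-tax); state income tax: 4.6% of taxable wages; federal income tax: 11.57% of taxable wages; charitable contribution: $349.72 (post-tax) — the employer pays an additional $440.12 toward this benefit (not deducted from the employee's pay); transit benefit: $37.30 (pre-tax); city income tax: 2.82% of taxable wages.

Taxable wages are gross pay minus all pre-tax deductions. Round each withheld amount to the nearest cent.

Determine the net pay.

Transit benefit: $37.30
Taxable wages = $5053.37 − $37.30 = $5016.07
Federal income tax: $5016.07 × 0.1157 = $580.36
State income tax: $5016.07 × 0.046 = $230.74
City income tax: $5016.07 × 0.0282 = $141.45
State unemployment insurance (employee share): $5053.37 × 0.01 = $50.53
Union dues: $5053.37 × 0.0379 = $191.52
Charitable contribution: $349.72
(Employer's $440.12 toward charitable contribution is not withheld from the employee.)
Total deductions = $37.30 + $580.36 + $230.74 + $141.45 + $50.53 + $191.52 + $349.72 = $1581.62
Net pay = $5053.37 − $1581.62 = $3471.75

$3471.75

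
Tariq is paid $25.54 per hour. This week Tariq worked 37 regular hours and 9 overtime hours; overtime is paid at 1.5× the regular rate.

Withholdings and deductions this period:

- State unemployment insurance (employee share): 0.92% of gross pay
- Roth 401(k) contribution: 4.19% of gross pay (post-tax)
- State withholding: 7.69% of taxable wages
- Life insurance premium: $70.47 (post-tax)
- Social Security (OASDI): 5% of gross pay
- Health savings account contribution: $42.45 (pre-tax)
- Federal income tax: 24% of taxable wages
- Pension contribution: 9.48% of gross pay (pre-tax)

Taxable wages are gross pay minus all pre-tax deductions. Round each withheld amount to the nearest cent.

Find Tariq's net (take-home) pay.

Regular pay: 37 × $25.54 = $944.98
Overtime pay: 9 × $25.54 × 1.5 = $344.79
Gross pay = $944.98 + $344.79 = $1289.77
Pension contribution: $1289.77 × 0.0948 = $122.27
Health savings account contribution: $42.45
Pre-tax total = $122.27 + $42.45 = $164.72
Taxable wages = $1289.77 − $164.72 = $1125.05
Federal income tax: $1125.05 × 0.24 = $270.01
State withholding: $1125.05 × 0.0769 = $86.52
State unemployment insurance (employee share): $1289.77 × 0.0092 = $11.87
Social Security (OASDI): $1289.77 × 0.05 = $64.49
Life insurance premium: $70.47
Roth 401(k) contribution: $1289.77 × 0.0419 = $54.04
Total deductions = $122.27 + $42.45 + $270.01 + $86.52 + $11.87 + $64.49 + $70.47 + $54.04 = $722.12
Net pay = $1289.77 − $722.12 = $567.65

$567.65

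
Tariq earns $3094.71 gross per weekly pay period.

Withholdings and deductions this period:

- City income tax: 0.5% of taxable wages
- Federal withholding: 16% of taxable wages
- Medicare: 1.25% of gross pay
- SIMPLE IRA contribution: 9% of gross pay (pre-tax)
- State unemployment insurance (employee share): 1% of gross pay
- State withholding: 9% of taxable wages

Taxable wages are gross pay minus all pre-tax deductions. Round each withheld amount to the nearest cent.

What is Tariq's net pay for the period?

SIMPLE IRA contribution: $3094.71 × 0.09 = $278.52
Taxable wages = $3094.71 − $278.52 = $2816.19
Federal withholding: $2816.19 × 0.16 = $450.59
City income tax: $2816.19 × 0.005 = $14.08
State withholding: $2816.19 × 0.09 = $253.46
Medicare: $3094.71 × 0.0125 = $38.68
State unemployment insurance (employee share): $3094.71 × 0.01 = $30.95
Total deductions = $278.52 + $450.59 + $14.08 + $253.46 + $38.68 + $30.95 = $1066.28
Net pay = $3094.71 − $1066.28 = $2028.43

$2028.43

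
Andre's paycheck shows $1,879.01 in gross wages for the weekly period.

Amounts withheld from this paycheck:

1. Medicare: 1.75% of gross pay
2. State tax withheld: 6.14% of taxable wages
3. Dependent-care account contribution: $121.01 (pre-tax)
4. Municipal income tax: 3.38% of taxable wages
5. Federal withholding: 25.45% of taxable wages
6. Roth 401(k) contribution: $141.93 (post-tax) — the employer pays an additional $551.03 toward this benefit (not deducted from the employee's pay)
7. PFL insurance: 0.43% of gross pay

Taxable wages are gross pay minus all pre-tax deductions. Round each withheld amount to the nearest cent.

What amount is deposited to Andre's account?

Dependent-care account contribution: $121.01
Taxable wages = $1,879.01 − $121.01 = $1,758.00
Federal withholding: $1,758.00 × 0.2545 = $447.41
State tax withheld: $1,758.00 × 0.0614 = $107.94
Municipal income tax: $1,758.00 × 0.0338 = $59.42
PFL insurance: $1,879.01 × 0.0043 = $8.08
Medicare: $1,879.01 × 0.0175 = $32.88
Roth 401(k) contribution: $141.93
(Employer's $551.03 toward Roth 401(k) contribution is not withheld from the employee.)
Total deductions = $121.01 + $447.41 + $107.94 + $59.42 + $8.08 + $32.88 + $141.93 = $918.67
Net pay = $1,879.01 − $918.67 = $960.34

$960.34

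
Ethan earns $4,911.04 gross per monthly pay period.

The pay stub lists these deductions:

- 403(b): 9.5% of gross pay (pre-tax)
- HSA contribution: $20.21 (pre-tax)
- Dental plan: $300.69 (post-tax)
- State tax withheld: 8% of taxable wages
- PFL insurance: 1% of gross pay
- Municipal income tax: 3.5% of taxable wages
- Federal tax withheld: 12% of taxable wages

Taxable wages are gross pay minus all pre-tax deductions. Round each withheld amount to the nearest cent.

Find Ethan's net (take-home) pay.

403(b): $4,911.04 × 0.095 = $466.55
HSA contribution: $20.21
Pre-tax total = $466.55 + $20.21 = $486.76
Taxable wages = $4,911.04 − $486.76 = $4,424.28
Federal tax withheld: $4,424.28 × 0.12 = $530.91
Municipal income tax: $4,424.28 × 0.035 = $154.85
State tax withheld: $4,424.28 × 0.08 = $353.94
PFL insurance: $4,911.04 × 0.01 = $49.11
Dental plan: $300.69
Total deductions = $466.55 + $20.21 + $530.91 + $154.85 + $353.94 + $49.11 + $300.69 = $1,876.26
Net pay = $4,911.04 − $1,876.26 = $3,034.78

$3,034.78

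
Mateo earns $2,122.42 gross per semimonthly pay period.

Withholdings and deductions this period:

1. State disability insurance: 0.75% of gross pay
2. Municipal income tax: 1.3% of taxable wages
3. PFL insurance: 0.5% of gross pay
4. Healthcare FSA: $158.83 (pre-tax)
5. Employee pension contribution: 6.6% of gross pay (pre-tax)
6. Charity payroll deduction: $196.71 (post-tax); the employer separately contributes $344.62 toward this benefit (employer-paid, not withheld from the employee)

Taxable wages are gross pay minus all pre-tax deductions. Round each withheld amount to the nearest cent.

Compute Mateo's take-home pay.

$1,576.56

Employee pension contribution: $2,122.42 × 0.066 = $140.08
Healthcare FSA: $158.83
Pre-tax total = $140.08 + $158.83 = $298.91
Taxable wages = $2,122.42 − $298.91 = $1,823.51
Municipal income tax: $1,823.51 × 0.013 = $23.71
State disability insurance: $2,122.42 × 0.0075 = $15.92
PFL insurance: $2,122.42 × 0.005 = $10.61
Charity payroll deduction: $196.71
(Employer's $344.62 toward charity payroll deduction is not withheld from the employee.)
Total deductions = $140.08 + $158.83 + $23.71 + $15.92 + $10.61 + $196.71 = $545.86
Net pay = $2,122.42 − $545.86 = $1,576.56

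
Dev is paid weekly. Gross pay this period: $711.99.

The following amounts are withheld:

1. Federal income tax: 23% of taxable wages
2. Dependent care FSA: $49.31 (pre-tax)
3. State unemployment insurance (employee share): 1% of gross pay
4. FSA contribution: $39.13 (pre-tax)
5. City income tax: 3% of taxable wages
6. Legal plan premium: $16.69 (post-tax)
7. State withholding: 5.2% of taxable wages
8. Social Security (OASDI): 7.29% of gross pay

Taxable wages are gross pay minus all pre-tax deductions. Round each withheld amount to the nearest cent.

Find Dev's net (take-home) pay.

$353.29

FSA contribution: $39.13
Dependent care FSA: $49.31
Pre-tax total = $39.13 + $49.31 = $88.44
Taxable wages = $711.99 − $88.44 = $623.55
City income tax: $623.55 × 0.03 = $18.71
Federal income tax: $623.55 × 0.23 = $143.42
State withholding: $623.55 × 0.052 = $32.42
Social Security (OASDI): $711.99 × 0.0729 = $51.90
State unemployment insurance (employee share): $711.99 × 0.01 = $7.12
Legal plan premium: $16.69
Total deductions = $39.13 + $49.31 + $18.71 + $143.42 + $32.42 + $51.90 + $7.12 + $16.69 = $358.70
Net pay = $711.99 − $358.70 = $353.29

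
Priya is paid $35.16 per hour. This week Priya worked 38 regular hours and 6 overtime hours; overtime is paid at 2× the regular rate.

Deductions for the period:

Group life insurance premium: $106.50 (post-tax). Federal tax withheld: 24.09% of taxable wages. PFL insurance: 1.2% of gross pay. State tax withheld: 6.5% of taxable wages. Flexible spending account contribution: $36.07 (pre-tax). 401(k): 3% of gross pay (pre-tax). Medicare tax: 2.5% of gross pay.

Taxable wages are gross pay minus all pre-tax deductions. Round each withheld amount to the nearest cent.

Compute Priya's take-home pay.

$987.03

Regular pay: 38 × $35.16 = $1,336.08
Overtime pay: 6 × $35.16 × 2 = $421.92
Gross pay = $1,336.08 + $421.92 = $1,758.00
401(k): $1,758.00 × 0.03 = $52.74
Flexible spending account contribution: $36.07
Pre-tax total = $52.74 + $36.07 = $88.81
Taxable wages = $1,758.00 − $88.81 = $1,669.19
Federal tax withheld: $1,669.19 × 0.2409 = $402.11
State tax withheld: $1,669.19 × 0.065 = $108.50
PFL insurance: $1,758.00 × 0.012 = $21.10
Medicare tax: $1,758.00 × 0.025 = $43.95
Group life insurance premium: $106.50
Total deductions = $52.74 + $36.07 + $402.11 + $108.50 + $21.10 + $43.95 + $106.50 = $770.97
Net pay = $1,758.00 − $770.97 = $987.03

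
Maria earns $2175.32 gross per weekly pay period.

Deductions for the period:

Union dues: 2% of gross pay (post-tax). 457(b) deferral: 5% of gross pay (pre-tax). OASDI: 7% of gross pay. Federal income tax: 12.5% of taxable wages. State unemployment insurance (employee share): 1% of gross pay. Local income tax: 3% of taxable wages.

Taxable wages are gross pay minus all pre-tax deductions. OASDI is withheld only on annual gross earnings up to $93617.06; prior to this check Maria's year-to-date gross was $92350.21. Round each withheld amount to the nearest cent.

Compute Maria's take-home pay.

$1592.29

457(b) deferral: $2175.32 × 0.05 = $108.77
Taxable wages = $2175.32 − $108.77 = $2066.55
Federal income tax: $2066.55 × 0.125 = $258.32
Local income tax: $2066.55 × 0.03 = $62.00
State unemployment insurance (employee share): $2175.32 × 0.01 = $21.75
OASDI: only $93617.06 − $92350.21 = $1266.85 of this check is subject → $1266.85 × 0.07 = $88.68
Union dues: $2175.32 × 0.02 = $43.51
Total deductions = $108.77 + $258.32 + $62.00 + $21.75 + $88.68 + $43.51 = $583.03
Net pay = $2175.32 − $583.03 = $1592.29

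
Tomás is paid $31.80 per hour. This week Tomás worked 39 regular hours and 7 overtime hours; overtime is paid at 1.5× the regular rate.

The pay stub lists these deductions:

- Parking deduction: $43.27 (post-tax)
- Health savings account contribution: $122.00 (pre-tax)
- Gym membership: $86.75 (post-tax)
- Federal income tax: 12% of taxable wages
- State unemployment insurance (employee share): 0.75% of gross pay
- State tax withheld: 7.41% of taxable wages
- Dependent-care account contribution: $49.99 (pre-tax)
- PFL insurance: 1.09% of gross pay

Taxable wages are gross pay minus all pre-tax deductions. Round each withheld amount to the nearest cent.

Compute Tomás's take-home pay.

Regular pay: 39 × $31.80 = $1,240.20
Overtime pay: 7 × $31.80 × 1.5 = $333.90
Gross pay = $1,240.20 + $333.90 = $1,574.10
Health savings account contribution: $122.00
Dependent-care account contribution: $49.99
Pre-tax total = $122.00 + $49.99 = $171.99
Taxable wages = $1,574.10 − $171.99 = $1,402.11
State tax withheld: $1,402.11 × 0.0741 = $103.90
Federal income tax: $1,402.11 × 0.12 = $168.25
State unemployment insurance (employee share): $1,574.10 × 0.0075 = $11.81
PFL insurance: $1,574.10 × 0.0109 = $17.16
Parking deduction: $43.27
Gym membership: $86.75
Total deductions = $122.00 + $49.99 + $103.90 + $168.25 + $11.81 + $17.16 + $43.27 + $86.75 = $603.13
Net pay = $1,574.10 − $603.13 = $970.97

$970.97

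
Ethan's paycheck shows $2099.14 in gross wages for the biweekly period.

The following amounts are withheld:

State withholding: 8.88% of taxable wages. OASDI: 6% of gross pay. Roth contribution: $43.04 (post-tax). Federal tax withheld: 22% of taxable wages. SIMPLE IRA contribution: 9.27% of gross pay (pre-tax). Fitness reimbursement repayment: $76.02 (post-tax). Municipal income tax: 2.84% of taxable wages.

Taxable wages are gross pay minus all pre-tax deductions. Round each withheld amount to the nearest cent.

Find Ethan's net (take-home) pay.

SIMPLE IRA contribution: $2099.14 × 0.0927 = $194.59
Taxable wages = $2099.14 − $194.59 = $1904.55
State withholding: $1904.55 × 0.0888 = $169.12
Federal tax withheld: $1904.55 × 0.22 = $419.00
Municipal income tax: $1904.55 × 0.0284 = $54.09
OASDI: $2099.14 × 0.06 = $125.95
Fitness reimbursement repayment: $76.02
Roth contribution: $43.04
Total deductions = $194.59 + $169.12 + $419.00 + $54.09 + $125.95 + $76.02 + $43.04 = $1081.81
Net pay = $2099.14 − $1081.81 = $1017.33

$1017.33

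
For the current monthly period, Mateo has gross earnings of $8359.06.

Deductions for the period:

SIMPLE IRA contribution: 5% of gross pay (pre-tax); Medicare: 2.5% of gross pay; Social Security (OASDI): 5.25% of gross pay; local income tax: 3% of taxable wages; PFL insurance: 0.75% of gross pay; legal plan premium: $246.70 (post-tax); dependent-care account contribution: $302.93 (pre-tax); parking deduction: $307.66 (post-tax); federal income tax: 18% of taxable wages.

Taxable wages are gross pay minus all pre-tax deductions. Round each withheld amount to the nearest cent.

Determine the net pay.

$4769.28

SIMPLE IRA contribution: $8359.06 × 0.05 = $417.95
Dependent-care account contribution: $302.93
Pre-tax total = $417.95 + $302.93 = $720.88
Taxable wages = $8359.06 − $720.88 = $7638.18
Local income tax: $7638.18 × 0.03 = $229.15
Federal income tax: $7638.18 × 0.18 = $1374.87
PFL insurance: $8359.06 × 0.0075 = $62.69
Social Security (OASDI): $8359.06 × 0.0525 = $438.85
Medicare: $8359.06 × 0.025 = $208.98
Parking deduction: $307.66
Legal plan premium: $246.70
Total deductions = $417.95 + $302.93 + $229.15 + $1374.87 + $62.69 + $438.85 + $208.98 + $307.66 + $246.70 = $3589.78
Net pay = $8359.06 − $3589.78 = $4769.28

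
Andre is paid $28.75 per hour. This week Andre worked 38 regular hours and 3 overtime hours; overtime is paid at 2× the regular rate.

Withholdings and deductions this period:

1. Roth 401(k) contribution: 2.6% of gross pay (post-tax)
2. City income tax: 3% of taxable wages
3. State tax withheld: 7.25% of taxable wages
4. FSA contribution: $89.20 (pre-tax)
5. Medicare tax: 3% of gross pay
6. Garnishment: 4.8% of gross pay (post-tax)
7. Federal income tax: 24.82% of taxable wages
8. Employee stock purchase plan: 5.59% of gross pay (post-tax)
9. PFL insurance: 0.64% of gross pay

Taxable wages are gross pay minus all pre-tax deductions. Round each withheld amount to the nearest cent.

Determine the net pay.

Regular pay: 38 × $28.75 = $1092.50
Overtime pay: 3 × $28.75 × 2 = $172.50
Gross pay = $1092.50 + $172.50 = $1265.00
FSA contribution: $89.20
Taxable wages = $1265.00 − $89.20 = $1175.80
City income tax: $1175.80 × 0.03 = $35.27
State tax withheld: $1175.80 × 0.0725 = $85.25
Federal income tax: $1175.80 × 0.2482 = $291.83
PFL insurance: $1265.00 × 0.0064 = $8.10
Medicare tax: $1265.00 × 0.03 = $37.95
Roth 401(k) contribution: $1265.00 × 0.026 = $32.89
Employee stock purchase plan: $1265.00 × 0.0559 = $70.71
Garnishment: $1265.00 × 0.048 = $60.72
Total deductions = $89.20 + $35.27 + $85.25 + $291.83 + $8.10 + $37.95 + $32.89 + $70.71 + $60.72 = $711.92
Net pay = $1265.00 − $711.92 = $553.08

$553.08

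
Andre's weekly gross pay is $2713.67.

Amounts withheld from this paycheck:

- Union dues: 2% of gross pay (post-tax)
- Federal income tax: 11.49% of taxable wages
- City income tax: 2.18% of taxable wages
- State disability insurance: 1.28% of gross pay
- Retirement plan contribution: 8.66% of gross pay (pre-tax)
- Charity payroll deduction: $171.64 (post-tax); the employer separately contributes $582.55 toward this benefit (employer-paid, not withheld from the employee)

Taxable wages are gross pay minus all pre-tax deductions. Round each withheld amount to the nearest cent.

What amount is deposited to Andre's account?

$1879.19

Retirement plan contribution: $2713.67 × 0.0866 = $235.00
Taxable wages = $2713.67 − $235.00 = $2478.67
Federal income tax: $2478.67 × 0.1149 = $284.80
City income tax: $2478.67 × 0.0218 = $54.04
State disability insurance: $2713.67 × 0.0128 = $34.73
Union dues: $2713.67 × 0.02 = $54.27
Charity payroll deduction: $171.64
(Employer's $582.55 toward charity payroll deduction is not withheld from the employee.)
Total deductions = $235.00 + $284.80 + $54.04 + $34.73 + $54.27 + $171.64 = $834.48
Net pay = $2713.67 − $834.48 = $1879.19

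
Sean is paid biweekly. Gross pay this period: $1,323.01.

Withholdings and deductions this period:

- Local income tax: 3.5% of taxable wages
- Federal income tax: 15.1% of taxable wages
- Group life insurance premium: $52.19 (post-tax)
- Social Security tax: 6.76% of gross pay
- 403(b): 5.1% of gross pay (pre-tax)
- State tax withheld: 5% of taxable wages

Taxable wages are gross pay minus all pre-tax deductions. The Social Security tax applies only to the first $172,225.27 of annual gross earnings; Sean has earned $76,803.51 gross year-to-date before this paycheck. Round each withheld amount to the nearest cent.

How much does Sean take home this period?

$817.60

403(b): $1,323.01 × 0.051 = $67.47
Taxable wages = $1,323.01 − $67.47 = $1,255.54
Federal income tax: $1,255.54 × 0.151 = $189.59
Local income tax: $1,255.54 × 0.035 = $43.94
State tax withheld: $1,255.54 × 0.05 = $62.78
Social Security tax: cap not yet reached, full $1,323.01 is subject → $1,323.01 × 0.0676 = $89.44
Group life insurance premium: $52.19
Total deductions = $67.47 + $189.59 + $43.94 + $62.78 + $89.44 + $52.19 = $505.41
Net pay = $1,323.01 − $505.41 = $817.60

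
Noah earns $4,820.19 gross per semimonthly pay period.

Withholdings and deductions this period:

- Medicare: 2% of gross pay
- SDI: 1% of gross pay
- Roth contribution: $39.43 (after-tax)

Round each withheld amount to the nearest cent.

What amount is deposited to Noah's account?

$4,636.16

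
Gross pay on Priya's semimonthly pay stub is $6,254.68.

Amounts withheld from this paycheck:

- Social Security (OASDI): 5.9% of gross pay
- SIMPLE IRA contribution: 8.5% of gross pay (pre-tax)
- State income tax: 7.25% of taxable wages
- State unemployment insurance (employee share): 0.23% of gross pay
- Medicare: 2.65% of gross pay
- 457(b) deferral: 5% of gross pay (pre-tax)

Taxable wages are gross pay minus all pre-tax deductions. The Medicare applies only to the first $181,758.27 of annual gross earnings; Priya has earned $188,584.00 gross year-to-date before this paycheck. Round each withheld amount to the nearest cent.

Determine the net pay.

$4,634.63

457(b) deferral: $6,254.68 × 0.05 = $312.73
SIMPLE IRA contribution: $6,254.68 × 0.085 = $531.65
Pre-tax total = $312.73 + $531.65 = $844.38
Taxable wages = $6,254.68 − $844.38 = $5,410.30
State income tax: $5,410.30 × 0.0725 = $392.25
Medicare: annual cap $181,758.27 already reached (YTD $188,584.00), so $0.00
Social Security (OASDI): $6,254.68 × 0.059 = $369.03
State unemployment insurance (employee share): $6,254.68 × 0.0023 = $14.39
Total deductions = $312.73 + $531.65 + $392.25 + $0.00 + $369.03 + $14.39 = $1,620.05
Net pay = $6,254.68 − $1,620.05 = $4,634.63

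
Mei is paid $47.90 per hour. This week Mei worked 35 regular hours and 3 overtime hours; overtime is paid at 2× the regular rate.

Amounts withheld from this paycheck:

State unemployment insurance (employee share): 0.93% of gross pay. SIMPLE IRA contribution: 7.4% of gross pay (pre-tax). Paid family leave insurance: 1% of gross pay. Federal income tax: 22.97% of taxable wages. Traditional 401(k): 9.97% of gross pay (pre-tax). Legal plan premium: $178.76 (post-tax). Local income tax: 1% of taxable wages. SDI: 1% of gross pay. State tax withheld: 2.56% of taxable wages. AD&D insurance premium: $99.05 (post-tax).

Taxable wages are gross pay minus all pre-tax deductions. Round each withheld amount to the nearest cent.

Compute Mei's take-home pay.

$856.90

Regular pay: 35 × $47.90 = $1,676.50
Overtime pay: 3 × $47.90 × 2 = $287.40
Gross pay = $1,676.50 + $287.40 = $1,963.90
Traditional 401(k): $1,963.90 × 0.0997 = $195.80
SIMPLE IRA contribution: $1,963.90 × 0.074 = $145.33
Pre-tax total = $195.80 + $145.33 = $341.13
Taxable wages = $1,963.90 − $341.13 = $1,622.77
State tax withheld: $1,622.77 × 0.0256 = $41.54
Federal income tax: $1,622.77 × 0.2297 = $372.75
Local income tax: $1,622.77 × 0.01 = $16.23
State unemployment insurance (employee share): $1,963.90 × 0.0093 = $18.26
SDI: $1,963.90 × 0.01 = $19.64
Paid family leave insurance: $1,963.90 × 0.01 = $19.64
Legal plan premium: $178.76
AD&D insurance premium: $99.05
Total deductions = $195.80 + $145.33 + $41.54 + $372.75 + $16.23 + $18.26 + $19.64 + $19.64 + $178.76 + $99.05 = $1,107.00
Net pay = $1,963.90 − $1,107.00 = $856.90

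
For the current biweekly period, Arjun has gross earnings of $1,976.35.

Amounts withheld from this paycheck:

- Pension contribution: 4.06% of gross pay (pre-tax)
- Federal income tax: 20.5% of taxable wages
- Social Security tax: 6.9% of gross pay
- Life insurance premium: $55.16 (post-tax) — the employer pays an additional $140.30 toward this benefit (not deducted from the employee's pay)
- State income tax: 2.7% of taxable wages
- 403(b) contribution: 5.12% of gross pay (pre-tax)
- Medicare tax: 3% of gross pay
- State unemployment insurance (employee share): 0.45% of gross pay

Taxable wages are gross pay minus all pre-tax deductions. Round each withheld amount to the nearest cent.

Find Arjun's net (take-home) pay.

$1,118.79

Pension contribution: $1,976.35 × 0.0406 = $80.24
403(b) contribution: $1,976.35 × 0.0512 = $101.19
Pre-tax total = $80.24 + $101.19 = $181.43
Taxable wages = $1,976.35 − $181.43 = $1,794.92
Federal income tax: $1,794.92 × 0.205 = $367.96
State income tax: $1,794.92 × 0.027 = $48.46
State unemployment insurance (employee share): $1,976.35 × 0.0045 = $8.89
Social Security tax: $1,976.35 × 0.069 = $136.37
Medicare tax: $1,976.35 × 0.03 = $59.29
Life insurance premium: $55.16
(Employer's $140.30 toward life insurance premium is not withheld from the employee.)
Total deductions = $80.24 + $101.19 + $367.96 + $48.46 + $8.89 + $136.37 + $59.29 + $55.16 = $857.56
Net pay = $1,976.35 − $857.56 = $1,118.79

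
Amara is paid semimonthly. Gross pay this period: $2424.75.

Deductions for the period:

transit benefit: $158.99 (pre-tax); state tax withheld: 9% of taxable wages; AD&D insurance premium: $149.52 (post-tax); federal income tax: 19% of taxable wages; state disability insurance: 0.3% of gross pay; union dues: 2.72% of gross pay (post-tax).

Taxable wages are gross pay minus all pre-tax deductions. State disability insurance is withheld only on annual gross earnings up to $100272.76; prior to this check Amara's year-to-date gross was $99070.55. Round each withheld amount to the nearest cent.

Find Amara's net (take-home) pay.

Transit benefit: $158.99
Taxable wages = $2424.75 − $158.99 = $2265.76
State tax withheld: $2265.76 × 0.09 = $203.92
Federal income tax: $2265.76 × 0.19 = $430.49
State disability insurance: only $100272.76 − $99070.55 = $1202.21 of this check is subject → $1202.21 × 0.003 = $3.61
AD&D insurance premium: $149.52
Union dues: $2424.75 × 0.0272 = $65.95
Total deductions = $158.99 + $203.92 + $430.49 + $3.61 + $149.52 + $65.95 = $1012.48
Net pay = $2424.75 − $1012.48 = $1412.27

$1412.27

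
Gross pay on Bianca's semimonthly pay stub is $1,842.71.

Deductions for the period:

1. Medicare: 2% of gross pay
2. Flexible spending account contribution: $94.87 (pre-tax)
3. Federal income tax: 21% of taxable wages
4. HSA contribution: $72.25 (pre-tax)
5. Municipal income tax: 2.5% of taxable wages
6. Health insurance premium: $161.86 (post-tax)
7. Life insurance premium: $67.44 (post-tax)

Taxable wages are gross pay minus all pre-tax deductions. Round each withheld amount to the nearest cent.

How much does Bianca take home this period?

$1,015.68

HSA contribution: $72.25
Flexible spending account contribution: $94.87
Pre-tax total = $72.25 + $94.87 = $167.12
Taxable wages = $1,842.71 − $167.12 = $1,675.59
Federal income tax: $1,675.59 × 0.21 = $351.87
Municipal income tax: $1,675.59 × 0.025 = $41.89
Medicare: $1,842.71 × 0.02 = $36.85
Health insurance premium: $161.86
Life insurance premium: $67.44
Total deductions = $72.25 + $94.87 + $351.87 + $41.89 + $36.85 + $161.86 + $67.44 = $827.03
Net pay = $1,842.71 − $827.03 = $1,015.68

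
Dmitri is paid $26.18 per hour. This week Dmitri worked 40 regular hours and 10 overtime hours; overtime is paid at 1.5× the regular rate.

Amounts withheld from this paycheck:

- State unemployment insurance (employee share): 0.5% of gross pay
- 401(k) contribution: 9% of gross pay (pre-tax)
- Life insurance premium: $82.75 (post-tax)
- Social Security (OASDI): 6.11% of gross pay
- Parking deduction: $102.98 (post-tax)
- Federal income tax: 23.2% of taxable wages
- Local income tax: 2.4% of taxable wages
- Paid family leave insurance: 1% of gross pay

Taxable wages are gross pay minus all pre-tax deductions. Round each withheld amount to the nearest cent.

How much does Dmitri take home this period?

$679.56

Regular pay: 40 × $26.18 = $1,047.20
Overtime pay: 10 × $26.18 × 1.5 = $392.70
Gross pay = $1,047.20 + $392.70 = $1,439.90
401(k) contribution: $1,439.90 × 0.09 = $129.59
Taxable wages = $1,439.90 − $129.59 = $1,310.31
Local income tax: $1,310.31 × 0.024 = $31.45
Federal income tax: $1,310.31 × 0.232 = $303.99
Social Security (OASDI): $1,439.90 × 0.0611 = $87.98
State unemployment insurance (employee share): $1,439.90 × 0.005 = $7.20
Paid family leave insurance: $1,439.90 × 0.01 = $14.40
Parking deduction: $102.98
Life insurance premium: $82.75
Total deductions = $129.59 + $31.45 + $303.99 + $87.98 + $7.20 + $14.40 + $102.98 + $82.75 = $760.34
Net pay = $1,439.90 − $760.34 = $679.56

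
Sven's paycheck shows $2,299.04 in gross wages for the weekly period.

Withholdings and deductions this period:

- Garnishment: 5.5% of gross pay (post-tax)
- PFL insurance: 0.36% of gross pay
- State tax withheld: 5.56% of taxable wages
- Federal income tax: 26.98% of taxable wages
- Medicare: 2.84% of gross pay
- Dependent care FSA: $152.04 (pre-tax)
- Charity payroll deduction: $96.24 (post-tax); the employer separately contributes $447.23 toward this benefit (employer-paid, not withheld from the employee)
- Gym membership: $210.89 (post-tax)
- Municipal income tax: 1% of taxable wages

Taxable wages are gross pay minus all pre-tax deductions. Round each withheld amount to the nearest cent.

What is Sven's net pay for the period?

Dependent care FSA: $152.04
Taxable wages = $2,299.04 − $152.04 = $2,147.00
Municipal income tax: $2,147.00 × 0.01 = $21.47
Federal income tax: $2,147.00 × 0.2698 = $579.26
State tax withheld: $2,147.00 × 0.0556 = $119.37
Medicare: $2,299.04 × 0.0284 = $65.29
PFL insurance: $2,299.04 × 0.0036 = $8.28
Garnishment: $2,299.04 × 0.055 = $126.45
Gym membership: $210.89
Charity payroll deduction: $96.24
(Employer's $447.23 toward charity payroll deduction is not withheld from the employee.)
Total deductions = $152.04 + $21.47 + $579.26 + $119.37 + $65.29 + $8.28 + $126.45 + $210.89 + $96.24 = $1,379.29
Net pay = $2,299.04 − $1,379.29 = $919.75

$919.75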